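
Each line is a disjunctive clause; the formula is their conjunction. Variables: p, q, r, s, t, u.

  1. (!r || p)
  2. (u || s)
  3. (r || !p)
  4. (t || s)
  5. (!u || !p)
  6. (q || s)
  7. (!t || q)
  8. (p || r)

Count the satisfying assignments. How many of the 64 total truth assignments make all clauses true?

3

The models are:
  p=T q=F r=T s=T t=F u=F
  p=T q=T r=T s=T t=F u=F
  p=T q=T r=T s=T t=T u=F
That's 3 in total.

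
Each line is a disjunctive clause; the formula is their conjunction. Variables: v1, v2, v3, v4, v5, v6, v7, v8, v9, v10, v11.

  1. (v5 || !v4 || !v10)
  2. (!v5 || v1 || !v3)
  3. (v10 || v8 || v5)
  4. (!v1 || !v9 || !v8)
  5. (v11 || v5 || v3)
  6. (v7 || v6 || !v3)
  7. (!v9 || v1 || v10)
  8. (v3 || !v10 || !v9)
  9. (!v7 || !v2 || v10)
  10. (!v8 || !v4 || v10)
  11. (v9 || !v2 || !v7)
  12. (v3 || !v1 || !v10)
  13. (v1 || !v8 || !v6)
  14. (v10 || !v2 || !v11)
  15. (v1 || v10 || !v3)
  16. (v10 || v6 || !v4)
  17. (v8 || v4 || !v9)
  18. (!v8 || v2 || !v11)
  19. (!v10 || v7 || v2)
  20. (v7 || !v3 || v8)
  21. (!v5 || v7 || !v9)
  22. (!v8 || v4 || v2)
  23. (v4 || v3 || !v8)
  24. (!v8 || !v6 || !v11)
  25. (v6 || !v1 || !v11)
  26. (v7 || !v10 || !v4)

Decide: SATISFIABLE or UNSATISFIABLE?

SATISFIABLE

Set v1 = False and propagate.
The remaining clauses are satisfied by v2 = True, v3 = False, v4 = False, v5 = False, v6 = False, v7 = False, v8 = False, v9 = False, v10 = True, v11 = True.
Every clause has at least one true literal under this assignment.
So v1 = F  v2 = T  v3 = F  v4 = F  v5 = F  v6 = F  v7 = F  v8 = F  v9 = F  v10 = T  v11 = T is a satisfying assignment.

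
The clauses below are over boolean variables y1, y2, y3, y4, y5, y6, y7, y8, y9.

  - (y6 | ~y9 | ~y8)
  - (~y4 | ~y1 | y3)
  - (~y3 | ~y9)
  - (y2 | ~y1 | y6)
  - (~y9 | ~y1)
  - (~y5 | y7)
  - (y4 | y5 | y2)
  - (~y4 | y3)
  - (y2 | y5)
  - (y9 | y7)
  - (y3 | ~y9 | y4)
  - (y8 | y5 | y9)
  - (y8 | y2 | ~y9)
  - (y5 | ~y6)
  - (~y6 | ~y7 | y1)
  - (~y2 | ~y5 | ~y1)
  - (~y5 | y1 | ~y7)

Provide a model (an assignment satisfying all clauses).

y1=F, y2=T, y3=F, y4=F, y5=F, y6=F, y7=T, y8=T, y9=F

Check each clause:
  1. (~y8 | ~y9 | y6) — ~y9 is true.
  2. (y3 | ~y1 | ~y4) — ~y4 is true.
  3. (~y3 | ~y9) — ~y3 is true.
  4. (y6 | y2 | ~y1) — y2 is true.
  5. (~y9 | ~y1) — ~y1 is true.
  6. (y7 | ~y5) — ~y5 is true.
  7. (y4 | y5 | y2) — y2 is true.
  8. (~y4 | y3) — ~y4 is true.
  9. (y5 | y2) — y2 is true.
  10. (y9 | y7) — y7 is true.
  11. (~y9 | y3 | y4) — ~y9 is true.
  12. (y5 | y9 | y8) — y8 is true.
  13. (~y9 | y8 | y2) — y8 is true.
  14. (~y6 | y5) — ~y6 is true.
  15. (~y7 | ~y6 | y1) — ~y6 is true.
  16. (~y2 | ~y1 | ~y5) — ~y5 is true.
  17. (y1 | ~y5 | ~y7) — ~y5 is true.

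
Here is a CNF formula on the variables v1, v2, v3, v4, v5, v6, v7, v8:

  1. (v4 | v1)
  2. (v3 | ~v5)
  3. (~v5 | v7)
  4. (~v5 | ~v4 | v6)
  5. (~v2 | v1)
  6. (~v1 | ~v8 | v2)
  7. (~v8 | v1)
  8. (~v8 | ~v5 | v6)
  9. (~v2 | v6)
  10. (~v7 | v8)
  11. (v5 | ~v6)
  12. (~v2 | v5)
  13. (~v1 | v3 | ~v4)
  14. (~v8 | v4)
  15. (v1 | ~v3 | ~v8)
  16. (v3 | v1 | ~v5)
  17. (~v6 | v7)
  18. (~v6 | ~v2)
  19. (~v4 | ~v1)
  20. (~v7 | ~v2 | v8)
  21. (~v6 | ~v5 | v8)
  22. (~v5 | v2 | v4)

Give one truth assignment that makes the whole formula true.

Set v1 = False and propagate.
  then v4 is forced to True.
  then v2 is forced to False.
  then v8 is forced to False.
  then v7 is forced to False.
  then v5 is forced to False.
  then v6 is forced to False.
v3 is now unconstrained; take v3 = False.

v1=False  v2=False  v3=False  v4=True  v5=False  v6=False  v7=False  v8=False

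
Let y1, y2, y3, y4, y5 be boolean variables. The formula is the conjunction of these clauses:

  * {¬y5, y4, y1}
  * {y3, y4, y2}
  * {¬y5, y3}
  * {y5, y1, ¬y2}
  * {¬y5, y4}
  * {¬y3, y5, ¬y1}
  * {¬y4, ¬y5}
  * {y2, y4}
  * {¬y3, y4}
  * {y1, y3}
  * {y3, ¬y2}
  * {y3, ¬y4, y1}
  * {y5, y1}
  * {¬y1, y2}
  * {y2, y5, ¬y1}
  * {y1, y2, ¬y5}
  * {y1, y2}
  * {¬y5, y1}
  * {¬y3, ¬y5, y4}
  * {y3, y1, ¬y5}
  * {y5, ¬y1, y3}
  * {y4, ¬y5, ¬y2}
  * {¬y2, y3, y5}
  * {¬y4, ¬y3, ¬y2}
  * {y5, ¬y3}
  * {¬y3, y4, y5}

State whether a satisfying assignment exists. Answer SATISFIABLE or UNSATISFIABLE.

UNSATISFIABLE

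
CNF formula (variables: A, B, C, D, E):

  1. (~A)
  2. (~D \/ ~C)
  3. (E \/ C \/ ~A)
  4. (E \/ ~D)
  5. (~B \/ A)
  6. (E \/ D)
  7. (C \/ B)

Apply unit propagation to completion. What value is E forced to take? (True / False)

(~A) is a unit clause: A = False.
From (~B \/ A) and A = False: B = False.
From (C \/ B) and B = False: C = True.
(~C \/ ~D) with C = True leaves only ~D, so D = False.
In (E \/ D), D is now false; E must hold, so E = True.

True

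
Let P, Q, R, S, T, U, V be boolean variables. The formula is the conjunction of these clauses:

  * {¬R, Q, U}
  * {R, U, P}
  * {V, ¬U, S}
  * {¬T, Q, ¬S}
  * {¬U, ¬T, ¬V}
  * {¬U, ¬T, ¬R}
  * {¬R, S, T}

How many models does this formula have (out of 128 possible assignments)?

48

Case analysis on U and R:
  U=T, R=T: forces S=T; T=F; P, Q, V free → 2^3 = 8.
  U=T, R=F: P free; 7 ways for (Q,S,T,V) × 2^1 = 14.
  U=F, R=T: P, V free; 3 ways for (Q,S,T) × 2^2 = 12.
  U=F, R=F: V free; 7 ways for (P,Q,S,T) × 2^1 = 14.
Total: 8 + 14 + 12 + 14 = 48.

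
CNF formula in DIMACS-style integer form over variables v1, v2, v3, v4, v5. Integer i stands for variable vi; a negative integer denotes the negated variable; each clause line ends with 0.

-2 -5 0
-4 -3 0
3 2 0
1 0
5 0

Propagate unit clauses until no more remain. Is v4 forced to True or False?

Unit clause (v1) sets v1 = True.
Unit clause (v5) sets v5 = True.
(~v5 \/ ~v2) with v5 = True leaves only ~v2, so v2 = False.
In (v2 \/ v3), v2 is now false; v3 must hold, so v3 = True.
(~v3 \/ ~v4) with v3 = True leaves only ~v4, so v4 = False.

False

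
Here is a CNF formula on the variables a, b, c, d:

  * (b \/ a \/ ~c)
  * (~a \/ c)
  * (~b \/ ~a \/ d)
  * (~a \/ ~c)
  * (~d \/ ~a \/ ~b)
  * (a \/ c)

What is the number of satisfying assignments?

2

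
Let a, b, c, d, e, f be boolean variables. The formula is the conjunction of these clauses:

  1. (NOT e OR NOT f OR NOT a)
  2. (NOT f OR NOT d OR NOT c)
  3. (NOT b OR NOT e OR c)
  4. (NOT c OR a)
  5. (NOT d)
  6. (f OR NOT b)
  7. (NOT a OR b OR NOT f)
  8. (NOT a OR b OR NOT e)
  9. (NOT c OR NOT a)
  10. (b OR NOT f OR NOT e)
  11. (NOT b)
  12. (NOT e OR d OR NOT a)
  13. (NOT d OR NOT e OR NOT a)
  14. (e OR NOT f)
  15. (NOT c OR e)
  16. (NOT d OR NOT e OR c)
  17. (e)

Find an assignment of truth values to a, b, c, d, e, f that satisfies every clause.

a=0  b=0  c=0  d=0  e=1  f=0

(NOT d) is a unit clause, so d = False.
Unit propagation: (NOT b) forces b = False.
The clause (e) is unit: e must be True.
Unit propagation: (NOT a) forces a = False.
The clause (NOT c) is unit: c must be False.
(NOT f) is a unit clause, so f = False.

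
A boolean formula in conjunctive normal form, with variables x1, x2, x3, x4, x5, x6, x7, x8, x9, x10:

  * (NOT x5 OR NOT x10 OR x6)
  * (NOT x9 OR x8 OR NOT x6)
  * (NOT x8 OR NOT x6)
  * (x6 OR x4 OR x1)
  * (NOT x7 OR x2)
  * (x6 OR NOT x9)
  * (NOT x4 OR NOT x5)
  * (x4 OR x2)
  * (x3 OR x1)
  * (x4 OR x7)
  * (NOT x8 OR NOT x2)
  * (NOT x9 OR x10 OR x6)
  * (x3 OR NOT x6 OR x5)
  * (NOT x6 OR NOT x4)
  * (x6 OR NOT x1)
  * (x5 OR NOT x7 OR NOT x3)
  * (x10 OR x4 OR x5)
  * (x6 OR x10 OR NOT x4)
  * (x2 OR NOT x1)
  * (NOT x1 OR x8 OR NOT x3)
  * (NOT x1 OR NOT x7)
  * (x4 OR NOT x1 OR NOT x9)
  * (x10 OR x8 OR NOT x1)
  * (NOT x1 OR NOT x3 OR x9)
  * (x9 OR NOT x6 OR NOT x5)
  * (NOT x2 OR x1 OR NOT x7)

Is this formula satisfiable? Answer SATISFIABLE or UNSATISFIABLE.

Branch on x1: take x1 = False.
  then x3 is forced to True.
The remaining clauses are satisfied by x2 = True, x4 = True, x5 = False, x6 = False, x7 = False, x8 = False, x9 = False, x10 = True.
Every clause has at least one true literal under this assignment.
So x1 = F, x2 = T, x3 = T, x4 = T, x5 = F, x6 = F, x7 = F, x8 = F, x9 = F, x10 = T is a satisfying assignment.

SATISFIABLE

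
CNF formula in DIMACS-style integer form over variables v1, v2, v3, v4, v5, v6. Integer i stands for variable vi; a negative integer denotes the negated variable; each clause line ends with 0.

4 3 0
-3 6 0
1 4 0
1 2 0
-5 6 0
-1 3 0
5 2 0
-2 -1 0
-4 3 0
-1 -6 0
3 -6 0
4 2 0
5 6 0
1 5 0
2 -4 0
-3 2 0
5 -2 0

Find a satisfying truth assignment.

v1 = F, v2 = T, v3 = T, v4 = T, v5 = T, v6 = T

Branch on v1: take v1 = False.
  then v4 is forced to True.
  then v2 is forced to True.
  then v3 is forced to True.
  then v6 is forced to True.
  then v5 is forced to True.
Check each clause:
  1. (v4 OR v3) — v3 is true.
  2. (v6 OR NOT v3) — v6 is true.
  3. (v1 OR v4) — v4 is true.
  4. (v2 OR v1) — v2 is true.
  5. (NOT v5 OR v6) — v6 is true.
  6. (NOT v1 OR v3) — v3 is true.
  7. (v2 OR v5) — v2 is true.
  8. (NOT v1 OR NOT v2) — NOT v1 is true.
  9. (v3 OR NOT v4) — v3 is true.
  10. (NOT v1 OR NOT v6) — NOT v1 is true.
  11. (v3 OR NOT v6) — v3 is true.
  12. (v2 OR v4) — v2 is true.
  13. (v6 OR v5) — v5 is true.
  14. (v5 OR v1) — v5 is true.
  15. (NOT v4 OR v2) — v2 is true.
  16. (NOT v3 OR v2) — v2 is true.
  17. (v5 OR NOT v2) — v5 is true.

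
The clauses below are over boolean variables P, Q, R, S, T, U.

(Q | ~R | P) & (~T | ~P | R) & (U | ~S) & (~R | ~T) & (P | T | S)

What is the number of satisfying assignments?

Case analysis on P and R:
  P=1, R=1: Q free; 3 ways for (S,T,U) × 2^1 = 6.
  P=1, R=0: Q free; 3 ways for (S,T,U) × 2^1 = 6.
  P=0, R=1: remaining (Q,S,T,U) ∈ {(1,1,0,1)} — 1.
  P=0, R=0: Q free; 4 ways for (S,T,U) × 2^1 = 8.
Total: 6 + 6 + 1 + 8 = 21.

21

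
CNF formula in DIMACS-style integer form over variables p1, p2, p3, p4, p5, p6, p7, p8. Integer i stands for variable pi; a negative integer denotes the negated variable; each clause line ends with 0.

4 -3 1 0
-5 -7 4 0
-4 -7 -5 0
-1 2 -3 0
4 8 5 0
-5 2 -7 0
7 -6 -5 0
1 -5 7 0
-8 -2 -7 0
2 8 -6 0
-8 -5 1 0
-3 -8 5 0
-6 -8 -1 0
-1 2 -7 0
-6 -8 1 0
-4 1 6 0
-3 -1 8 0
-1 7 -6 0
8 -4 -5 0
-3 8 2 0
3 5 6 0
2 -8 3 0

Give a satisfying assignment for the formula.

p1=T, p2=T, p3=T, p4=F, p5=T, p6=F, p7=F, p8=T

Check each clause:
  1. (p1 OR NOT p3 OR p4) — p1 is true.
  2. (p4 OR NOT p5 OR NOT p7) — NOT p7 is true.
  3. (NOT p5 OR NOT p7 OR NOT p4) — NOT p7 is true.
  4. (p2 OR NOT p3 OR NOT p1) — p2 is true.
  5. (p5 OR p4 OR p8) — p8 is true.
  6. (NOT p5 OR p2 OR NOT p7) — NOT p7 is true.
  7. (NOT p6 OR p7 OR NOT p5) — NOT p6 is true.
  8. (p1 OR p7 OR NOT p5) — p1 is true.
  9. (NOT p8 OR NOT p2 OR NOT p7) — NOT p7 is true.
  10. (p8 OR NOT p6 OR p2) — p8 is true.
  11. (p1 OR NOT p8 OR NOT p5) — p1 is true.
  12. (NOT p8 OR p5 OR NOT p3) — p5 is true.
  13. (NOT p8 OR NOT p6 OR NOT p1) — NOT p6 is true.
  14. (p2 OR NOT p1 OR NOT p7) — NOT p7 is true.
  15. (NOT p8 OR p1 OR NOT p6) — p1 is true.
  16. (p6 OR p1 OR NOT p4) — p1 is true.
  17. (p8 OR NOT p1 OR NOT p3) — p8 is true.
  18. (p7 OR NOT p6 OR NOT p1) — NOT p6 is true.
  19. (p8 OR NOT p5 OR NOT p4) — p8 is true.
  20. (NOT p3 OR p2 OR p8) — p8 is true.
  21. (p5 OR p3 OR p6) — p3 is true.
  22. (NOT p8 OR p3 OR p2) — p2 is true.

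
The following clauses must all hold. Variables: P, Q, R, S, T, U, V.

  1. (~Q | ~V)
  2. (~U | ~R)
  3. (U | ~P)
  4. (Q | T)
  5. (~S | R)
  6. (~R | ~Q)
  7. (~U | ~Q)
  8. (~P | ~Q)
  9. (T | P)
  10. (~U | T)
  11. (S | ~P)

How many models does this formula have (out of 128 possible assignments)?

Case analysis on Q and P:
  Q=1, P=1: a clause becomes empty — 0.
  Q=1, P=0: remaining (R,S,T,U,V) ∈ {(0,0,1,0,0)} — 1.
  Q=0, P=1: a clause becomes empty — 0.
  Q=0, P=0: V free; 4 ways for (R,S,T,U) × 2^1 = 8.
Total: 0 + 1 + 0 + 8 = 9.

9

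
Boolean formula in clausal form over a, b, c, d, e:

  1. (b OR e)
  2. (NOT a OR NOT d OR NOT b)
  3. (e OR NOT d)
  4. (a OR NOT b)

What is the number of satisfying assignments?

Case analysis on b and a:
  b=T, a=T: remaining (c,d,e) ∈ {(F,F,F); (F,F,T); (T,F,F); (T,F,T)} — 4.
  b=T, a=F: a clause becomes empty — 0.
  b=F, a=T: remaining (c,d,e) ∈ {(F,F,T); (F,T,T); (T,F,T); (T,T,T)} — 4.
  b=F, a=F: remaining (c,d,e) ∈ {(F,F,T); (F,T,T); (T,F,T); (T,T,T)} — 4.
Total: 4 + 0 + 4 + 4 = 12.

12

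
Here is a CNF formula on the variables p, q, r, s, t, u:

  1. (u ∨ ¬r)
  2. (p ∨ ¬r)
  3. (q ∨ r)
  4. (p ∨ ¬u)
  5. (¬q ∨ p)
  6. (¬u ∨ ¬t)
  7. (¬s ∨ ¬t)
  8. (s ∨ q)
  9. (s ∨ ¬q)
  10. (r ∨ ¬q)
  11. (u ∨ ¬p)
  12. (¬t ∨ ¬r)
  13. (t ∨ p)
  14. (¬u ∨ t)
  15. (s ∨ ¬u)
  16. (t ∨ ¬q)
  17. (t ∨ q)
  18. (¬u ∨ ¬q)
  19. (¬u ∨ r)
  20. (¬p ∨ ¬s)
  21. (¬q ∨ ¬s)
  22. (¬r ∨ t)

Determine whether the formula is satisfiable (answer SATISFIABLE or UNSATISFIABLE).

q = True:
  propagation gives p=True, s=True; an empty clause results — contradiction.
q = False:
  propagation gives r=True, u=True, p=True, t=False; an empty clause results — contradiction.
Every branch closes, so no satisfying assignment exists.

UNSATISFIABLE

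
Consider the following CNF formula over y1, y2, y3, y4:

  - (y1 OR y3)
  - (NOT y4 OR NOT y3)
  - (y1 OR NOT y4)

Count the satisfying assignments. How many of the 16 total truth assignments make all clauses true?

8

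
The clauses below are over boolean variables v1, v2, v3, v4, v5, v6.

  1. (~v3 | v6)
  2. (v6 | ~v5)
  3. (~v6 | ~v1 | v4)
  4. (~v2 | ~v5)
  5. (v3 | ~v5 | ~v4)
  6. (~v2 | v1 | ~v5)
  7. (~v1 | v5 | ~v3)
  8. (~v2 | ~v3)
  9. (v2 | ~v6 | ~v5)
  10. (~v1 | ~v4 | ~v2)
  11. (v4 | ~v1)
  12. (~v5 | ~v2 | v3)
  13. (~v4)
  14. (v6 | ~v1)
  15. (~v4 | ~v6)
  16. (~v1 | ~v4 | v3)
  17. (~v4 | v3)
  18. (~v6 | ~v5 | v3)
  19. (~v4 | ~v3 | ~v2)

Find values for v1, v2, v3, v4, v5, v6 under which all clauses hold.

v1=0, v2=1, v3=0, v4=0, v5=0, v6=0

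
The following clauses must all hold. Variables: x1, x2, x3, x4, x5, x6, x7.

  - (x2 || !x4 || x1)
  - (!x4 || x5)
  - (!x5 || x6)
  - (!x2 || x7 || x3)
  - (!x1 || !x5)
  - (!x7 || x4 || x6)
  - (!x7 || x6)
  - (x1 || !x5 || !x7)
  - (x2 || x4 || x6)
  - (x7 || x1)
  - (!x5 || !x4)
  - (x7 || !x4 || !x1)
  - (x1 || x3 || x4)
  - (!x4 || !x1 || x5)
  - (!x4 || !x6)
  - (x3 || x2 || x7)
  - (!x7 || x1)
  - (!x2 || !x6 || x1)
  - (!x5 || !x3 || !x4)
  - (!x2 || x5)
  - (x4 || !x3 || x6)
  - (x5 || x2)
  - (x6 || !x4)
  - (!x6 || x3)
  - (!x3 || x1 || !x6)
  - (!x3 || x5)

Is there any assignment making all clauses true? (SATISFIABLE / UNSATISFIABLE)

x4 = True:
  propagation gives x5=True; an empty clause results — contradiction.
x4 = False:
  x6 = True:
    propagation gives x3=True, x1=True, x5=False; an empty clause results — contradiction.
  x6 = False:
    propagation gives x5=False, x7=False, x2=True; an empty clause results — contradiction.
Every branch closes, so no satisfying assignment exists.

UNSATISFIABLE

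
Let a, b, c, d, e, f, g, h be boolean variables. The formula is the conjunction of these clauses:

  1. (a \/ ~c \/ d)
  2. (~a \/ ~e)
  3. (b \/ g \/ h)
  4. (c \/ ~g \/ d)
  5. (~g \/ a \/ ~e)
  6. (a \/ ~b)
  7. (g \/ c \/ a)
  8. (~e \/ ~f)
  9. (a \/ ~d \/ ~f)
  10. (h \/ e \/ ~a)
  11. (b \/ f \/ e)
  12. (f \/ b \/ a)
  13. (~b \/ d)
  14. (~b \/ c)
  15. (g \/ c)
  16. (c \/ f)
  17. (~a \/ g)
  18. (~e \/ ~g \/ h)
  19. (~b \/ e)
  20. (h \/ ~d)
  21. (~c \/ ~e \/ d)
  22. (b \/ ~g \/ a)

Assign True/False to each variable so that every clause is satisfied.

a=1, b=0, c=0, d=1, e=0, f=1, g=1, h=1

Pure literal: h appears only positively; assign h = True.
Branch on a: take a = True.
  then e is forced to False.
  then g is forced to True.
  then b is forced to False.
  then f is forced to True.
Branch on c: take c = False.
  then d is forced to True.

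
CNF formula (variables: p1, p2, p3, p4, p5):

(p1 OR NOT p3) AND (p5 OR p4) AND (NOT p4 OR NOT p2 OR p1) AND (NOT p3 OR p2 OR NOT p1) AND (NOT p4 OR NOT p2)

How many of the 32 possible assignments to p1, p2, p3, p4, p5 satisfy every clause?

Split on p1, then p2.
  p1=T, p2=T: remaining (p3,p4,p5) ∈ {(F,F,T); (T,F,T)} — 2.
  p1=T, p2=F: remaining (p3,p4,p5) ∈ {(F,F,T); (F,T,F); (F,T,T)} — 3.
  p1=F, p2=T: remaining (p3,p4,p5) ∈ {(F,F,T)} — 1.
  p1=F, p2=F: remaining (p3,p4,p5) ∈ {(F,F,T); (F,T,F); (F,T,T)} — 3.
Total: 2 + 3 + 1 + 3 = 9.

9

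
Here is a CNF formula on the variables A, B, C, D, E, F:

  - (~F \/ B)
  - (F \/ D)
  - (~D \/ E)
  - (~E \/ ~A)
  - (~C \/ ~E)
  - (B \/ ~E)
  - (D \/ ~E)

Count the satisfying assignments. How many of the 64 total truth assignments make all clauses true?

Satisfying assignments:
  A=F B=T C=F D=F E=F F=T
  A=F B=T C=F D=T E=T F=F
  A=F B=T C=F D=T E=T F=T
  A=F B=T C=T D=F E=F F=T
  A=T B=T C=F D=F E=F F=T
  A=T B=T C=T D=F E=F F=T
That's 6 in total.

6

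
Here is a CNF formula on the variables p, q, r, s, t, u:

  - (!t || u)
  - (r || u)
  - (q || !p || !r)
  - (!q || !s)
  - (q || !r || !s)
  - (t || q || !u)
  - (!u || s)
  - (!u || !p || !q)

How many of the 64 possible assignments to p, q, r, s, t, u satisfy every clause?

5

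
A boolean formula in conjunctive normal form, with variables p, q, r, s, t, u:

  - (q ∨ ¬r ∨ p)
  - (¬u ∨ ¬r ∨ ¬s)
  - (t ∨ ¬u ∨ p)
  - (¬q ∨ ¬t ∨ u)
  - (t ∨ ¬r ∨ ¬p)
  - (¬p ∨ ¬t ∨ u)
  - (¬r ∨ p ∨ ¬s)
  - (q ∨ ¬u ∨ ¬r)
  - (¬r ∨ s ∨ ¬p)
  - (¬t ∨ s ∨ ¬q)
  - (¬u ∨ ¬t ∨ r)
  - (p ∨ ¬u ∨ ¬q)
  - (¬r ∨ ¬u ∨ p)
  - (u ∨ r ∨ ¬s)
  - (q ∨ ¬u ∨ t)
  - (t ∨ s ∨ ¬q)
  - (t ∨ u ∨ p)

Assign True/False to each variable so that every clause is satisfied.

p=True  q=False  r=False  s=False  t=False  u=False

Branch on p: take p = True.
Branch on q: take q = False.
Branch on r: take r = False.
The remaining clauses are satisfied by s = False, t = False, u = False.
Every clause has at least one true literal under this assignment.
Check each clause:
  1. (p ∨ q ∨ ¬r) — p is true.
  2. (¬s ∨ ¬u ∨ ¬r) — ¬u is true.
  3. (p ∨ ¬u ∨ t) — p is true.
  4. (u ∨ ¬q ∨ ¬t) — ¬t is true.
  5. (¬r ∨ ¬p ∨ t) — ¬r is true.
  6. (¬t ∨ ¬p ∨ u) — ¬t is true.
  7. (p ∨ ¬r ∨ ¬s) — p is true.
  8. (¬u ∨ q ∨ ¬r) — ¬u is true.
  9. (s ∨ ¬p ∨ ¬r) — ¬r is true.
  10. (¬t ∨ s ∨ ¬q) — ¬t is true.
  11. (¬u ∨ ¬t ∨ r) — ¬u is true.
  12. (¬q ∨ p ∨ ¬u) — p is true.
  13. (p ∨ ¬r ∨ ¬u) — p is true.
  14. (r ∨ ¬s ∨ u) — ¬s is true.
  15. (q ∨ ¬u ∨ t) — ¬u is true.
  16. (t ∨ ¬q ∨ s) — ¬q is true.
  17. (u ∨ t ∨ p) — p is true.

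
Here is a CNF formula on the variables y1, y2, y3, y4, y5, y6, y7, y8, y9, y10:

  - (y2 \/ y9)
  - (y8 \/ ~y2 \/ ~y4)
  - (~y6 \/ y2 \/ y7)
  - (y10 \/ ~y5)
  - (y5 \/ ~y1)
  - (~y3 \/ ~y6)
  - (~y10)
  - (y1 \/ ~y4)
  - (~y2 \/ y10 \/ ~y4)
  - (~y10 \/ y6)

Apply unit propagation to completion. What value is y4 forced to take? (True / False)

False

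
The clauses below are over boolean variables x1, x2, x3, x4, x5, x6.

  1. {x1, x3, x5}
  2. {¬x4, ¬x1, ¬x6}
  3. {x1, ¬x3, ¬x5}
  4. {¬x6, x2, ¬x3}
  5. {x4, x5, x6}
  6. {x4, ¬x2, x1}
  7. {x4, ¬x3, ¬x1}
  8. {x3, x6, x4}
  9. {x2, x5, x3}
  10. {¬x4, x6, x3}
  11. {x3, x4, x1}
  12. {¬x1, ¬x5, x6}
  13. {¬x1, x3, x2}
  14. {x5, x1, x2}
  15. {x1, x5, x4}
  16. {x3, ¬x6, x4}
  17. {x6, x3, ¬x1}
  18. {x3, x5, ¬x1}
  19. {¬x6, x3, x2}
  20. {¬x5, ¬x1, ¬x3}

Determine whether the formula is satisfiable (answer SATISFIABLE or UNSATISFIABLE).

SATISFIABLE

Set x1 = True and propagate.
For the remaining variables, x2 = False, x3 = True, x4 = True, x5 = False, x6 = False works.
So x1=T, x2=F, x3=T, x4=T, x5=F, x6=F is a satisfying assignment.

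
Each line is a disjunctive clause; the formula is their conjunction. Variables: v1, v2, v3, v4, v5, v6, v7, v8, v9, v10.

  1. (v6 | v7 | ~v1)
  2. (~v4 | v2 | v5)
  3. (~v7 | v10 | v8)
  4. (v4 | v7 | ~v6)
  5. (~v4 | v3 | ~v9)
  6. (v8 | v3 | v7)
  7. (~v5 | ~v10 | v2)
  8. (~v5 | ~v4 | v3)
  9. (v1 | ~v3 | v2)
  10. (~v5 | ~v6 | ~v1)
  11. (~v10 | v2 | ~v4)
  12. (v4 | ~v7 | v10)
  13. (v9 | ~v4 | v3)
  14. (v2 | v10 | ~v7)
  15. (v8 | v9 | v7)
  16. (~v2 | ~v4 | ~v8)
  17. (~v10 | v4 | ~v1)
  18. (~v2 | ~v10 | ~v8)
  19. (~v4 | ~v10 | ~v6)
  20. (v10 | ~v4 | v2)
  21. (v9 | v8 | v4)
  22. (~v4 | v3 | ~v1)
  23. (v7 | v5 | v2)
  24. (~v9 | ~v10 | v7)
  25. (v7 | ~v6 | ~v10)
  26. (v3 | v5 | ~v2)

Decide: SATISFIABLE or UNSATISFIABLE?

SATISFIABLE

Try v1 = False.
For the remaining variables, v2 = False, v3 = False, v4 = False, v5 = False, v6 = True, v7 = True, v8 = True, v9 = True, v10 = True works.
Every clause has at least one true literal under this assignment.
So v1=False, v2=False, v3=False, v4=False, v5=False, v6=True, v7=True, v8=True, v9=True, v10=True is a satisfying assignment.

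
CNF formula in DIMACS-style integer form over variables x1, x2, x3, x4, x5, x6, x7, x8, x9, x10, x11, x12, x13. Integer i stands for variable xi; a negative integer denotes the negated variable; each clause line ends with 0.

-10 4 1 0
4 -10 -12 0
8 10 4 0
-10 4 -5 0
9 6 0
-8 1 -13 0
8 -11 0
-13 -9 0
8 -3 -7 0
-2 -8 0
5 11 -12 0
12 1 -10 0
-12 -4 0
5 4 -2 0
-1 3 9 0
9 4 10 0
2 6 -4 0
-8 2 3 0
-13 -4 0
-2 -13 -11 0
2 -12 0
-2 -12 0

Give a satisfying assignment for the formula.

x1=False, x2=True, x3=False, x4=True, x5=True, x6=True, x7=True, x8=False, x9=True, x10=False, x11=False, x12=False, x13=False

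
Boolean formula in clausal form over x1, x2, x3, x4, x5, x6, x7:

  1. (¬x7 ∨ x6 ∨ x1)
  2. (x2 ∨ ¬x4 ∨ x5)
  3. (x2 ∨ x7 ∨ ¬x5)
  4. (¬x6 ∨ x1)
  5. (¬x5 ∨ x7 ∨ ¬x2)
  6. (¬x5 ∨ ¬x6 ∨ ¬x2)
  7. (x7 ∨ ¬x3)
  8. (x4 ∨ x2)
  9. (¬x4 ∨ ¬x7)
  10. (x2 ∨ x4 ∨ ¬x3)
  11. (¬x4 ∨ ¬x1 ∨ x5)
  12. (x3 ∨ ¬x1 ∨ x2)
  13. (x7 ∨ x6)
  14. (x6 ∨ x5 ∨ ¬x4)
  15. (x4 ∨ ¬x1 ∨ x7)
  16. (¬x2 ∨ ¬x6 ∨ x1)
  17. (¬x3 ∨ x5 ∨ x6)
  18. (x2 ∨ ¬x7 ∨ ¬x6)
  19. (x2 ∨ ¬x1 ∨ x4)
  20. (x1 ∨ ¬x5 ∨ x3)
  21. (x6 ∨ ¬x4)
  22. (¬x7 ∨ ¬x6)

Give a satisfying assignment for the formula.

Try x1 = True.
Branch on x2: take x2 = True.
For the remaining variables, x3 = False, x4 = False, x5 = True, x6 = False, x7 = True works.
Every clause has at least one true literal under this assignment.

x1 = True, x2 = True, x3 = False, x4 = False, x5 = True, x6 = False, x7 = True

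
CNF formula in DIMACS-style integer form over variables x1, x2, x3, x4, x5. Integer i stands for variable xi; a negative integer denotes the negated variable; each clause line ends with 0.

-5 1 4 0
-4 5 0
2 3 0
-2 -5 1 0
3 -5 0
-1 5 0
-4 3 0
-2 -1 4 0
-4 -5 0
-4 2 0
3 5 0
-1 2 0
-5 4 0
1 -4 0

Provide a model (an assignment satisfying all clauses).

Pure literal: x3 appears only positively; assign x3 = True.
Try x1 = False.
  then x4 is forced to False.
  then x5 is forced to False.
x2 is now unconstrained; take x2 = False.
Every clause has at least one true literal under this assignment.
Check each clause:
  1. (~x5 \/ x4 \/ x1) — ~x5 is true.
  2. (x5 \/ ~x4) — ~x4 is true.
  3. (x3 \/ x2) — x3 is true.
  4. (x1 \/ ~x5 \/ ~x2) — ~x5 is true.
  5. (~x5 \/ x3) — x3 is true.
  6. (x5 \/ ~x1) — ~x1 is true.
  7. (~x4 \/ x3) — x3 is true.
  8. (~x2 \/ ~x1 \/ x4) — ~x1 is true.
  9. (~x4 \/ ~x5) — ~x5 is true.
  10. (~x4 \/ x2) — ~x4 is true.
  11. (x3 \/ x5) — x3 is true.
  12. (~x1 \/ x2) — ~x1 is true.
  13. (~x5 \/ x4) — ~x5 is true.
  14. (x1 \/ ~x4) — ~x4 is true.

x1 = F, x2 = F, x3 = T, x4 = F, x5 = F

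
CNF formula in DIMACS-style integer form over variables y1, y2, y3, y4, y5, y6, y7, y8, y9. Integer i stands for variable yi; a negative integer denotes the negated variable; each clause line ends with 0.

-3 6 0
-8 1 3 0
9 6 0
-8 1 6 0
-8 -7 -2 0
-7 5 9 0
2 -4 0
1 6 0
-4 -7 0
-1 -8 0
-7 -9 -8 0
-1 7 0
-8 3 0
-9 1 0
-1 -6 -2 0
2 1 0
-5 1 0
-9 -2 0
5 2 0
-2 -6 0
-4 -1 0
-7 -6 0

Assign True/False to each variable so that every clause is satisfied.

y1=1  y2=0  y3=0  y4=0  y5=1  y6=0  y7=1  y8=0  y9=1

Check each clause:
  1. (y6 ∨ ¬y3) — ¬y3 is true.
  2. (y1 ∨ y3 ∨ ¬y8) — ¬y8 is true.
  3. (y9 ∨ y6) — y9 is true.
  4. (¬y8 ∨ y6 ∨ y1) — ¬y8 is true.
  5. (¬y7 ∨ ¬y2 ∨ ¬y8) — ¬y8 is true.
  6. (¬y7 ∨ y9 ∨ y5) — y5 is true.
  7. (¬y4 ∨ y2) — ¬y4 is true.
  8. (y1 ∨ y6) — y1 is true.
  9. (¬y7 ∨ ¬y4) — ¬y4 is true.
  10. (¬y1 ∨ ¬y8) — ¬y8 is true.
  11. (¬y8 ∨ ¬y7 ∨ ¬y9) — ¬y8 is true.
  12. (y7 ∨ ¬y1) — y7 is true.
  13. (¬y8 ∨ y3) — ¬y8 is true.
  14. (¬y9 ∨ y1) — y1 is true.
  15. (¬y6 ∨ ¬y2 ∨ ¬y1) — ¬y6 is true.
  16. (y2 ∨ y1) — y1 is true.
  17. (¬y5 ∨ y1) — y1 is true.
  18. (¬y9 ∨ ¬y2) — ¬y2 is true.
  19. (y5 ∨ y2) — y5 is true.
  20. (¬y2 ∨ ¬y6) — ¬y6 is true.
  21. (¬y1 ∨ ¬y4) — ¬y4 is true.
  22. (¬y7 ∨ ¬y6) — ¬y6 is true.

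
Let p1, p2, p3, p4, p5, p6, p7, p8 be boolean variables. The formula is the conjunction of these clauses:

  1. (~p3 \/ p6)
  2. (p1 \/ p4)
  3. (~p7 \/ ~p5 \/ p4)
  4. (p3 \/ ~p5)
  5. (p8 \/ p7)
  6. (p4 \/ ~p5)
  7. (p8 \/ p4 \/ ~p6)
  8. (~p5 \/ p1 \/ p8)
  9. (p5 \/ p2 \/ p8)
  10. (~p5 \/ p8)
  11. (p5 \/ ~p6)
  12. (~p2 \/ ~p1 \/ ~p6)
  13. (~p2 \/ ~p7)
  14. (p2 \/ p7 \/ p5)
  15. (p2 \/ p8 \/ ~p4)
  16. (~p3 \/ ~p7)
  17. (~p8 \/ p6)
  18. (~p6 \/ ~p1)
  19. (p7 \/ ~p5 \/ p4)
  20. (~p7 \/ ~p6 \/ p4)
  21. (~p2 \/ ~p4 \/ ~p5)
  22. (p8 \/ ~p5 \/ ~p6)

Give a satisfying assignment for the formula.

Try p1 = False.
  then p4 is forced to True.
The remaining clauses are satisfied by p2 = False, p3 = True, p5 = True, p6 = True, p7 = False, p8 = True.

p1=F  p2=F  p3=T  p4=T  p5=T  p6=T  p7=F  p8=T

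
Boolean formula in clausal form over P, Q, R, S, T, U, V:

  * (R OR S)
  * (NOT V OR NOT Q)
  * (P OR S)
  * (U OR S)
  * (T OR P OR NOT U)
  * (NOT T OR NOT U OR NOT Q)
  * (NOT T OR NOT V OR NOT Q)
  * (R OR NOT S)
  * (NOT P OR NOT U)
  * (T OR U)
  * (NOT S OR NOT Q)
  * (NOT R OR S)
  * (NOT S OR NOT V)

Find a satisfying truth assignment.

P = False  Q = False  R = True  S = True  T = True  U = True  V = False

Check each clause:
  1. (S OR R) — R is true.
  2. (NOT Q OR NOT V) — NOT V is true.
  3. (S OR P) — S is true.
  4. (U OR S) — S is true.
  5. (NOT U OR T OR P) — T is true.
  6. (NOT U OR NOT T OR NOT Q) — NOT Q is true.
  7. (NOT T OR NOT Q OR NOT V) — NOT V is true.
  8. (NOT S OR R) — R is true.
  9. (NOT U OR NOT P) — NOT P is true.
  10. (U OR T) — T is true.
  11. (NOT S OR NOT Q) — NOT Q is true.
  12. (NOT R OR S) — S is true.
  13. (NOT V OR NOT S) — NOT V is true.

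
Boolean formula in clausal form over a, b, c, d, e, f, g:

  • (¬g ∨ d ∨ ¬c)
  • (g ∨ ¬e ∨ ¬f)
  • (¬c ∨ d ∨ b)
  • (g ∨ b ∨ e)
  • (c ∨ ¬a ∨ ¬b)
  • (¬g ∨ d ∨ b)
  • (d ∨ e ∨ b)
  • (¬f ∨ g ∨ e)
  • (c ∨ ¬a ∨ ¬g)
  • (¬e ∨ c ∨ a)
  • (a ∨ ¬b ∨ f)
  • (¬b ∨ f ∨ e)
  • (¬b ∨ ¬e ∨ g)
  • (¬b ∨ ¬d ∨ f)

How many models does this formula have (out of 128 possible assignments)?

Case analysis on b and e:
  b=T, e=T: remaining (a,c,d,f,g) ∈ {(F,T,T,T,T); (T,T,T,T,T)} — 2.
  b=T, e=F: remaining (a,c,d,f,g) ∈ {(F,F,F,T,T); (F,F,T,T,T); (F,T,T,T,T); (T,T,T,T,T)} — 4.
  b=F, e=T: 8 of the 32 assignments to (a,c,d,f,g) work.
  b=F, e=F: f free; 3 ways for (a,c,d,g) × 2^1 = 6.
Total: 2 + 4 + 8 + 6 = 20.

20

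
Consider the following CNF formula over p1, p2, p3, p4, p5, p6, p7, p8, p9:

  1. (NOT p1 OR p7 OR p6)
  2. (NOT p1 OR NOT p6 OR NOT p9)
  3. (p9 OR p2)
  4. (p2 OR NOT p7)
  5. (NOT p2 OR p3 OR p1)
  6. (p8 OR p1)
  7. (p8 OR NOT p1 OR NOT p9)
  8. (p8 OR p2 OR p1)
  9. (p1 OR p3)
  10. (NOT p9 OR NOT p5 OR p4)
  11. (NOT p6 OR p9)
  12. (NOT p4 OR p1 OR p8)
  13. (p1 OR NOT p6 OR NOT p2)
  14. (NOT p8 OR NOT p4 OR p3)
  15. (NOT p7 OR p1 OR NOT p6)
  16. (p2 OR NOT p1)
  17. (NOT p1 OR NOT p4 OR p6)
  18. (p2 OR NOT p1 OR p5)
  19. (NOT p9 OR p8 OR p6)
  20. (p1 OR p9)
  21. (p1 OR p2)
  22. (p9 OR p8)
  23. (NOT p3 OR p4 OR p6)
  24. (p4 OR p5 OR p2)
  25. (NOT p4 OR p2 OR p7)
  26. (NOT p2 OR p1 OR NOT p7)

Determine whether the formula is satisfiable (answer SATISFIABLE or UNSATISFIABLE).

SATISFIABLE

Set p1 = True and propagate.
  then p2 is forced to True.
Try p3 = False.
For the remaining variables, p4 = False, p5 = False, p6 = False, p7 = True, p8 = True, p9 = False works.
So p1=T, p2=T, p3=F, p4=F, p5=F, p6=F, p7=T, p8=T, p9=F is a satisfying assignment.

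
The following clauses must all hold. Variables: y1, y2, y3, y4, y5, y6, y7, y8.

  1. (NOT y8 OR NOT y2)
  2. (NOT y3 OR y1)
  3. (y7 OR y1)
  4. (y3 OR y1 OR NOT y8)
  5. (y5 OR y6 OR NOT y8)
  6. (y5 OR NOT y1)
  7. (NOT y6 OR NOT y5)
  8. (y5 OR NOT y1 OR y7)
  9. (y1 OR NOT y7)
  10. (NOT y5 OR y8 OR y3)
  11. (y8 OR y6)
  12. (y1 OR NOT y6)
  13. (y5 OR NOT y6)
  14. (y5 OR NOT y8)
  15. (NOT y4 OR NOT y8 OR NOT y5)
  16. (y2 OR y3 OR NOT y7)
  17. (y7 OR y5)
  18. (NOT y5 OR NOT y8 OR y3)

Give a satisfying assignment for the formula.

y4 occurs only negated in the remaining clauses — set y4 = False.
Try y1 = True.
  then y5 is forced to True.
  then y6 is forced to False.
  then y8 is forced to True.
  then y2 is forced to False.
  then y3 is forced to True.
y7 is now unconstrained; take y7 = False.

y1 = True, y2 = False, y3 = True, y4 = False, y5 = True, y6 = False, y7 = False, y8 = True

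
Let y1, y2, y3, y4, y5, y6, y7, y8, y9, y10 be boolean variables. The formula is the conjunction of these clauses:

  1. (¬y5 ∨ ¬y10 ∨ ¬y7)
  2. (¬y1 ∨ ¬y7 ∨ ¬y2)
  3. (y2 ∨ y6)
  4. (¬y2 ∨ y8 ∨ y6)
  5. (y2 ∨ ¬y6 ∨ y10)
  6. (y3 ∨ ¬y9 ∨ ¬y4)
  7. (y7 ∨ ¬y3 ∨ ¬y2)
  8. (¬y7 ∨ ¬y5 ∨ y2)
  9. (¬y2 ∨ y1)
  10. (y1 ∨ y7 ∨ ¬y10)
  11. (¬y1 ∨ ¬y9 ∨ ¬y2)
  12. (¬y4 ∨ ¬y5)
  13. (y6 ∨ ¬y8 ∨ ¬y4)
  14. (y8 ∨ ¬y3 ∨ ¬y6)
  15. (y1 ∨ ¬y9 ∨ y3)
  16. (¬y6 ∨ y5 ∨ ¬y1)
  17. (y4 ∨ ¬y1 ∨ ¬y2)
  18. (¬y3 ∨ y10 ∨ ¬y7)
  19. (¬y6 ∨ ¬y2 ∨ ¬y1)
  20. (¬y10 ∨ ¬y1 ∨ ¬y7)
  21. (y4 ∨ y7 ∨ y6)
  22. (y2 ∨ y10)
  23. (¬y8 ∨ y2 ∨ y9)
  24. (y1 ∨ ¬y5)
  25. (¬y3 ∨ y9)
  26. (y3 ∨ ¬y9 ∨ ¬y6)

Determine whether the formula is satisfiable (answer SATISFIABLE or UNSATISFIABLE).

SATISFIABLE

Set y1 = True and propagate.
For the remaining variables, y2 = False, y3 = True, y4 = False, y5 = True, y6 = True, y7 = False, y8 = True, y9 = True, y10 = True works.
So y1=True  y2=False  y3=True  y4=False  y5=True  y6=True  y7=False  y8=True  y9=True  y10=True is a satisfying assignment.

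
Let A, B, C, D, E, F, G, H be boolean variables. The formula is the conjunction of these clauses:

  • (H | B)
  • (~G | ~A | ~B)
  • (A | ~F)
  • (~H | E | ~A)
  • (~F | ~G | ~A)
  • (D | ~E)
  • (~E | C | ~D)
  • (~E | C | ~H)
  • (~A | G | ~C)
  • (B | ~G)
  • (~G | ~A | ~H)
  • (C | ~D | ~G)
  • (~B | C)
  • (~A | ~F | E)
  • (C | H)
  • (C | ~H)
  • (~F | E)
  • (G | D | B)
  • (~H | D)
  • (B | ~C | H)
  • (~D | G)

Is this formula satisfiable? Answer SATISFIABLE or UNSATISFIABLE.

Pure literal: F appears only negated; assign F = False.
Branch on A: take A = False.
Set B = True and propagate.
  then C is forced to True.
Try D = False.
  then E is forced to False.
  then H is forced to False.
G is now unconstrained; take G = False.
So A = F, B = T, C = T, D = F, E = F, F = F, G = F, H = F is a satisfying assignment.

SATISFIABLE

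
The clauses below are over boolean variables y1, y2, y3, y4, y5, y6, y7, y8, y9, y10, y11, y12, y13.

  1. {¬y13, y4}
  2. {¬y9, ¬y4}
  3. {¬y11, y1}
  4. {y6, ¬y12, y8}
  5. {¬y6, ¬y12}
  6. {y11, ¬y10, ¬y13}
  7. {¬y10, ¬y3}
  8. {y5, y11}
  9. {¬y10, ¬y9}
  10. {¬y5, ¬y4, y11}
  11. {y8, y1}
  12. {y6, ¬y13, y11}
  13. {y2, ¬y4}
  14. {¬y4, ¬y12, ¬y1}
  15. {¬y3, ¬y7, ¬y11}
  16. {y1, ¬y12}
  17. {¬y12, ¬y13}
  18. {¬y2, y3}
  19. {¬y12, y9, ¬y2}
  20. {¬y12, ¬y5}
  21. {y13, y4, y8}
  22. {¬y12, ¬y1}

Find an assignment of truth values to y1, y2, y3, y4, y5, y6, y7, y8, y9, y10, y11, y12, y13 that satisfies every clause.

Pure literal: y8 appears only positively; assign y8 = True.
Pure literal: y10 appears only negated; assign y10 = False.
Try y1 = True.
  then y12 is forced to False.
Set y2 = False and propagate.
  then y4 is forced to False.
  then y13 is forced to False.
Set y3 = True and propagate.
The remaining clauses are satisfied by y5 = True, y6 = True, y7 = True, y9 = True, y11 = False.

y1=T  y2=F  y3=T  y4=F  y5=T  y6=T  y7=T  y8=T  y9=T  y10=F  y11=F  y12=F  y13=F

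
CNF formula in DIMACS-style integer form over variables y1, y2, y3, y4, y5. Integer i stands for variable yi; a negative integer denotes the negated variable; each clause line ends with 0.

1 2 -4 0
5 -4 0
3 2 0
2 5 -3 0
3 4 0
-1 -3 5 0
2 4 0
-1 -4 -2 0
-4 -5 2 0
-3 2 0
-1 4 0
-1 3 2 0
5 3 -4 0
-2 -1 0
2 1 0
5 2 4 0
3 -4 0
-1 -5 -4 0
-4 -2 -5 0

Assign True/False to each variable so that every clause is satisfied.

y1 = 0  y2 = 1  y3 = 1  y4 = 0  y5 = 0

Check each clause:
  1. {y2, ¬y4, y1} — y2 is true.
  2. {y5, ¬y4} — ¬y4 is true.
  3. {y2, y3} — y2 is true.
  4. {y5, y2, ¬y3} — y2 is true.
  5. {y4, y3} — y3 is true.
  6. {¬y1, y5, ¬y3} — ¬y1 is true.
  7. {y2, y4} — y2 is true.
  8. {¬y1, ¬y4, ¬y2} — ¬y4 is true.
  9. {¬y4, ¬y5, y2} — y2 is true.
  10. {y2, ¬y3} — y2 is true.
  11. {¬y1, y4} — ¬y1 is true.
  12. {y3, ¬y1, y2} — y2 is true.
  13. {¬y4, y3, y5} — y3 is true.
  14. {¬y1, ¬y2} — ¬y1 is true.
  15. {y1, y2} — y2 is true.
  16. {y5, y4, y2} — y2 is true.
  17. {y3, ¬y4} — y3 is true.
  18. {¬y5, ¬y4, ¬y1} — ¬y5 is true.
  19. {¬y5, ¬y4, ¬y2} — ¬y5 is true.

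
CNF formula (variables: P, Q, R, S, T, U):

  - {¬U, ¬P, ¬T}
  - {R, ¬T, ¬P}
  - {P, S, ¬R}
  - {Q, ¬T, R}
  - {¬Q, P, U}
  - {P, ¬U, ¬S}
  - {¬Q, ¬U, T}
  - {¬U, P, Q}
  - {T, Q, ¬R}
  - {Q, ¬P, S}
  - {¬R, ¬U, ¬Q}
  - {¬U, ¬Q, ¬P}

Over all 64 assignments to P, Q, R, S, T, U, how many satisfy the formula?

13

Split on P, then Q.
  P=T, Q=T: S free; 3 ways for (R,T,U) × 2^1 = 6.
  P=T, Q=F: remaining (R,S,T,U) ∈ {(F,T,F,F); (F,T,F,T); (T,T,T,F)} — 3.
  P=F, Q=T: remaining (R,S,T,U) ∈ {(F,F,T,T)} — 1.
  P=F, Q=F: remaining (R,S,T,U) ∈ {(F,F,F,F); (F,T,F,F); (T,T,T,F)} — 3.
Total: 6 + 3 + 1 + 3 = 13.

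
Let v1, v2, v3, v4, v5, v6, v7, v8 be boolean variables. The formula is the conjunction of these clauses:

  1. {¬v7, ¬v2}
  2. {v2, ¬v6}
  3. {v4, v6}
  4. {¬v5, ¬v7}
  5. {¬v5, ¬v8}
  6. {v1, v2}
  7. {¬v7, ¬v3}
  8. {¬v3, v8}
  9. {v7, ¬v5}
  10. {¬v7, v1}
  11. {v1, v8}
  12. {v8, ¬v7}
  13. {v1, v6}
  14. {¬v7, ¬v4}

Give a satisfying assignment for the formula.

v1 = T, v2 = T, v3 = F, v4 = F, v5 = F, v6 = T, v7 = F, v8 = T

v1 occurs only positively in the remaining clauses — set v1 = True.
Pure literal: v3 appears only negated; assign v3 = False.
Try v2 = True.
  then v7 is forced to False.
  then v5 is forced to False.
For the remaining variables, v4 = False, v6 = True, v8 = True works.
Check each clause:
  1. {¬v2, ¬v7} — ¬v7 is true.
  2. {¬v6, v2} — v2 is true.
  3. {v4, v6} — v6 is true.
  4. {¬v7, ¬v5} — ¬v7 is true.
  5. {¬v5, ¬v8} — ¬v5 is true.
  6. {v2, v1} — v1 is true.
  7. {¬v7, ¬v3} — ¬v7 is true.
  8. {v8, ¬v3} — v8 is true.
  9. {v7, ¬v5} — ¬v5 is true.
  10. {v1, ¬v7} — ¬v7 is true.
  11. {v8, v1} — v8 is true.
  12. {¬v7, v8} — v8 is true.
  13. {v1, v6} — v1 is true.
  14. {¬v4, ¬v7} — ¬v7 is true.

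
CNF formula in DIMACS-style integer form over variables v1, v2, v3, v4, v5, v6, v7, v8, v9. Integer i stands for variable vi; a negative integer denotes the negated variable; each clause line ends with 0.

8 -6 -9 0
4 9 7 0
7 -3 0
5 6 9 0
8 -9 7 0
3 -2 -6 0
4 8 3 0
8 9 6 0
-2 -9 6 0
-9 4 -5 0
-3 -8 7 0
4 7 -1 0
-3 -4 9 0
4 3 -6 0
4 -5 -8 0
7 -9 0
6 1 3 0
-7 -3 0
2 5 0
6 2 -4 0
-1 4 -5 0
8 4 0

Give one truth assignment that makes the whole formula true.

v1=1, v2=0, v3=0, v4=1, v5=1, v6=1, v7=0, v8=1, v9=0

Check each clause:
  1. {¬v6, v8, ¬v9} — v8 is true.
  2. {v7, v4, v9} — v4 is true.
  3. {¬v3, v7} — ¬v3 is true.
  4. {v9, v5, v6} — v5 is true.
  5. {v8, ¬v9, v7} — v8 is true.
  6. {¬v6, ¬v2, v3} — ¬v2 is true.
  7. {v4, v3, v8} — v8 is true.
  8. {v8, v9, v6} — v8 is true.
  9. {¬v9, ¬v2, v6} — v6 is true.
  10. {¬v9, ¬v5, v4} — v4 is true.
  11. {v7, ¬v8, ¬v3} — ¬v3 is true.
  12. {v7, ¬v1, v4} — v4 is true.
  13. {v9, ¬v4, ¬v3} — ¬v3 is true.
  14. {¬v6, v4, v3} — v4 is true.
  15. {¬v8, v4, ¬v5} — v4 is true.
  16. {v7, ¬v9} — ¬v9 is true.
  17. {v6, v3, v1} — v1 is true.
  18. {¬v7, ¬v3} — ¬v7 is true.
  19. {v2, v5} — v5 is true.
  20. {¬v4, v6, v2} — v6 is true.
  21. {¬v5, v4, ¬v1} — v4 is true.
  22. {v4, v8} — v8 is true.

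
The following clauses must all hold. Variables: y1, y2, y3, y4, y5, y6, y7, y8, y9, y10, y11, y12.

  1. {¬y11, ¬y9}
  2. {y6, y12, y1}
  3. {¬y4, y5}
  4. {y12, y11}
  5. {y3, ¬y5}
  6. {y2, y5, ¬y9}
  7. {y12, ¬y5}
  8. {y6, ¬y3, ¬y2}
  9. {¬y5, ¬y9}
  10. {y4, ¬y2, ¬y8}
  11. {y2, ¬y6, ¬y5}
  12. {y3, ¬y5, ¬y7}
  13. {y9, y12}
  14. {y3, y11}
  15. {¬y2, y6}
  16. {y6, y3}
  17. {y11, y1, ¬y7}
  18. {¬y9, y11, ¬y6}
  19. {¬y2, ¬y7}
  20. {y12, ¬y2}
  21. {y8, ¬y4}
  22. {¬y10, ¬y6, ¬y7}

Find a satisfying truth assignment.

y1=False, y2=False, y3=True, y4=False, y5=True, y6=False, y7=False, y8=True, y9=False, y10=True, y11=False, y12=True

Check each clause:
  1. {¬y11, ¬y9} — ¬y11 is true.
  2. {y12, y1, y6} — y12 is true.
  3. {¬y4, y5} — ¬y4 is true.
  4. {y12, y11} — y12 is true.
  5. {y3, ¬y5} — y3 is true.
  6. {¬y9, y2, y5} — y5 is true.
  7. {¬y5, y12} — y12 is true.
  8. {¬y3, ¬y2, y6} — ¬y2 is true.
  9. {¬y9, ¬y5} — ¬y9 is true.
  10. {¬y2, ¬y8, y4} — ¬y2 is true.
  11. {¬y5, y2, ¬y6} — ¬y6 is true.
  12. {¬y5, ¬y7, y3} — y3 is true.
  13. {y12, y9} — y12 is true.
  14. {y3, y11} — y3 is true.
  15. {¬y2, y6} — ¬y2 is true.
  16. {y6, y3} — y3 is true.
  17. {¬y7, y1, y11} — ¬y7 is true.
  18. {¬y9, ¬y6, y11} — ¬y6 is true.
  19. {¬y7, ¬y2} — ¬y7 is true.
  20. {y12, ¬y2} — y12 is true.
  21. {y8, ¬y4} — y8 is true.
  22. {¬y6, ¬y7, ¬y10} — ¬y7 is true.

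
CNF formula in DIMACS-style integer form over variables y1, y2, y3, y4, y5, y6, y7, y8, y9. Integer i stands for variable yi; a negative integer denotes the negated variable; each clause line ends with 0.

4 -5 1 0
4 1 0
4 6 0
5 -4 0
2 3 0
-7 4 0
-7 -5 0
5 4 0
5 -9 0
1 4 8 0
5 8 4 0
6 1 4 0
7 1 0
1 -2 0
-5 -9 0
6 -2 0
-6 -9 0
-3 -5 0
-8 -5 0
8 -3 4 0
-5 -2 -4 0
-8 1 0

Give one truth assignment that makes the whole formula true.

y1 = 1, y2 = 1, y3 = 0, y4 = 0, y5 = 1, y6 = 1, y7 = 0, y8 = 0, y9 = 0

Check each clause:
  1. (y4 | y1 | ~y5) — y1 is true.
  2. (y4 | y1) — y1 is true.
  3. (y4 | y6) — y6 is true.
  4. (~y4 | y5) — ~y4 is true.
  5. (y2 | y3) — y2 is true.
  6. (~y7 | y4) — ~y7 is true.
  7. (~y5 | ~y7) — ~y7 is true.
  8. (y5 | y4) — y5 is true.
  9. (~y9 | y5) — y5 is true.
  10. (y4 | y1 | y8) — y1 is true.
  11. (y8 | y4 | y5) — y5 is true.
  12. (y6 | y1 | y4) — y1 is true.
  13. (y7 | y1) — y1 is true.
  14. (~y2 | y1) — y1 is true.
  15. (~y5 | ~y9) — ~y9 is true.
  16. (~y2 | y6) — y6 is true.
  17. (~y9 | ~y6) — ~y9 is true.
  18. (~y3 | ~y5) — ~y3 is true.
  19. (~y8 | ~y5) — ~y8 is true.
  20. (y8 | y4 | ~y3) — ~y3 is true.
  21. (~y4 | ~y5 | ~y2) — ~y4 is true.
  22. (y1 | ~y8) — ~y8 is true.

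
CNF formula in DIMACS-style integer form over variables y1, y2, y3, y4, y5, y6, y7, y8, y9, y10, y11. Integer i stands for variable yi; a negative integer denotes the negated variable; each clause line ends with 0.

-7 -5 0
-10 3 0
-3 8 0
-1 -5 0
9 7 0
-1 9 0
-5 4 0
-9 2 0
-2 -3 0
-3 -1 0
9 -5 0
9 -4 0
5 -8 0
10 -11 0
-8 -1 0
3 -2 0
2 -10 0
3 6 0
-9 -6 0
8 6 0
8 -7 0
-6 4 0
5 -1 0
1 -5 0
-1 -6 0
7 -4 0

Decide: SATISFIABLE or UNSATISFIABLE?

y1 = True:
  propagation gives y5=False; an empty clause results — contradiction.
y1 = False:
  propagation gives y5=False, y8=False, y3=False, y10=False; an empty clause results — contradiction.
Every branch closes, so no satisfying assignment exists.

UNSATISFIABLE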